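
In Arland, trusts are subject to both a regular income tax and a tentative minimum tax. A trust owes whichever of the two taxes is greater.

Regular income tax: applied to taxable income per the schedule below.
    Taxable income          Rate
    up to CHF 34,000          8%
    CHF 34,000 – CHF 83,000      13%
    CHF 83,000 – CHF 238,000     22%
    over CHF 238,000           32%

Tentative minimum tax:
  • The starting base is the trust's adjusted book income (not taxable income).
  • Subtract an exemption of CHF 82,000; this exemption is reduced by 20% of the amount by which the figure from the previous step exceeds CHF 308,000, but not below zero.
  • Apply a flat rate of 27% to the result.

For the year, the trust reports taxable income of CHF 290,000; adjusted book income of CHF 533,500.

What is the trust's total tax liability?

Regular income tax:
  CHF 34,000 × 8% = CHF 2,720
  CHF 49,000 × 13% = CHF 6,370
  CHF 155,000 × 22% = CHF 34,100
  CHF 52,000 × 32% = CHF 16,640
  → CHF 59,830

Tentative minimum tax:
  Base (adjusted book income): CHF 533,500
  Exemption: CHF 82,000 − 20% × (CHF 533,500 − CHF 308,000) = CHF 82,000 − CHF 45,100 = CHF 36,900
  Base: CHF 533,500 − CHF 36,900 = CHF 496,600
  CHF 496,600 × 27% = CHF 134,082

CHF 134,082 > CHF 59,830, so the tentative minimum tax is the binding amount.

CHF 134,082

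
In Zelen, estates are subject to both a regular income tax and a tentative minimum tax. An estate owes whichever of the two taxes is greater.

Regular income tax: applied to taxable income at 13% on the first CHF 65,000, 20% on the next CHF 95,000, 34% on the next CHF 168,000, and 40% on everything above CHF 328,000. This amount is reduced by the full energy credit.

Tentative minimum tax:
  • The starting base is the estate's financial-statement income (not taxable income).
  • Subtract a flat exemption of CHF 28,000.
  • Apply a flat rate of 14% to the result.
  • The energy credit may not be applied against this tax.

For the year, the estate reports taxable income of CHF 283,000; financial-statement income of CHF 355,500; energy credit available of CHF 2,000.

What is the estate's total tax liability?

CHF 67,270

Regular income tax:
  CHF 65,000 × 13% = CHF 8,450
  CHF 95,000 × 20% = CHF 19,000
  CHF 123,000 × 34% = CHF 41,820
  → CHF 69,270
  Less energy credit CHF 2,000 → CHF 67,270

Tentative minimum tax:
  Base (financial-statement income): CHF 355,500
  Less exemption CHF 28,000 → base CHF 327,500
  CHF 327,500 × 14% = CHF 45,850

CHF 67,270 > CHF 45,850, so the regular income tax governs.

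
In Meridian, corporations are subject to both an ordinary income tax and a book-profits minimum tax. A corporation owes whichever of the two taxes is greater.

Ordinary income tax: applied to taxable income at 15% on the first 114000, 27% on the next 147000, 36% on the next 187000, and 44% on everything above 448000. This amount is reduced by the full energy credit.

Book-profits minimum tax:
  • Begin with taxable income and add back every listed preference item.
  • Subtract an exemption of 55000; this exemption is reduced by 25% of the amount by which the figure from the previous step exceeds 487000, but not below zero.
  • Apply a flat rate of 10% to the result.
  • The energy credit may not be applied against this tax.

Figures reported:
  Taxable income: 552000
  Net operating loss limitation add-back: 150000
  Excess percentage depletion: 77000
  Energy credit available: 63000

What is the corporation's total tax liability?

106870

Ordinary income tax:
  114000 × 15% = 17100
  147000 × 27% = 39690
  187000 × 36% = 67320
  104000 × 44% = 45760
  → 169870
  Less energy credit 63000 → 106870

Book-profits minimum tax:
  Adjusted income: 552000 + 150000 + 77000 = 779000
  Exemption: 25% × (779000 − 487000) = 73000 ≥ 55000, so the exemption is fully phased out
  Base: 779000 − 0 = 779000
  779000 × 10% = 77900

106870 > 77900, so the ordinary income tax governs.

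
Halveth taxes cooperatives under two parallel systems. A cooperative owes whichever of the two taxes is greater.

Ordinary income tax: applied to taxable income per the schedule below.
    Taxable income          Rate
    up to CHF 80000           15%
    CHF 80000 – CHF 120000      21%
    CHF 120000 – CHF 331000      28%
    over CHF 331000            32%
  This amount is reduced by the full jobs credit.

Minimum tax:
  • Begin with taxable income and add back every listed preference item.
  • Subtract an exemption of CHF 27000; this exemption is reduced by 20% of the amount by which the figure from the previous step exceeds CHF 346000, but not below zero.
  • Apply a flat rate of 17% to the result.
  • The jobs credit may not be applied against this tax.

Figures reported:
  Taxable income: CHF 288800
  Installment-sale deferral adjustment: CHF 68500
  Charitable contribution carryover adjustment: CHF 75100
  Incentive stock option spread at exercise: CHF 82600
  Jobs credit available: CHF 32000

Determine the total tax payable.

CHF 87550

Ordinary income tax:
  CHF 80000 × 15% = CHF 12000
  CHF 40000 × 21% = CHF 8400
  CHF 168800 × 28% = CHF 47264
  → CHF 67664
  Less jobs credit CHF 32000 → CHF 35664

Minimum tax:
  Adjusted income: CHF 288800 + CHF 68500 + CHF 75100 + CHF 82600 = CHF 515000
  Exemption: 20% × (CHF 515000 − CHF 346000) = CHF 33800 ≥ CHF 27000, so the exemption is fully phased out
  Base: CHF 515000 − CHF 0 = CHF 515000
  CHF 515000 × 17% = CHF 87550

CHF 87550 > CHF 35664, so the minimum tax is the binding amount.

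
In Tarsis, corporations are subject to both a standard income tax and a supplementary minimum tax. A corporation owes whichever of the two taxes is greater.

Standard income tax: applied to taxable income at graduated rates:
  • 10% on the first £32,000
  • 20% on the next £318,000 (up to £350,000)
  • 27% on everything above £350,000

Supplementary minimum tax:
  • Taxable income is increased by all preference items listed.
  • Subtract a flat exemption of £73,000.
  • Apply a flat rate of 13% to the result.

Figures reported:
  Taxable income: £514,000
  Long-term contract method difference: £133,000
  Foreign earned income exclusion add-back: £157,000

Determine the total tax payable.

£111,080

Standard income tax:
  £32,000 × 10% = £3,200
  £318,000 × 20% = £63,600
  £164,000 × 27% = £44,280
  → £111,080

Supplementary minimum tax:
  Adjusted income: £514,000 + £133,000 + £157,000 = £804,000
  Less exemption £73,000 → base £731,000
  £731,000 × 13% = £95,030

£111,080 > £95,030, so the standard income tax governs.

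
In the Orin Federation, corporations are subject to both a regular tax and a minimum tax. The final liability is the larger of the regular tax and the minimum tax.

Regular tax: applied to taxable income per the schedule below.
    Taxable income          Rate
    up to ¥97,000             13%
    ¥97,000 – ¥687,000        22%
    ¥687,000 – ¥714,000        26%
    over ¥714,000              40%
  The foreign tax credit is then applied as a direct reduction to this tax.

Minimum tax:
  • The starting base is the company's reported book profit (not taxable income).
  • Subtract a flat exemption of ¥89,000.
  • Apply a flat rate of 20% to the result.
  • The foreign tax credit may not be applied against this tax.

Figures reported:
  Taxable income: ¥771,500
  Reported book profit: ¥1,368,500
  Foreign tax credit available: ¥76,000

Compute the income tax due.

¥255,900

Regular tax:
  ¥97,000 × 13% = ¥12,610
  ¥590,000 × 22% = ¥129,800
  ¥27,000 × 26% = ¥7,020
  ¥57,500 × 40% = ¥23,000
  → ¥172,430
  Less foreign tax credit ¥76,000 → ¥96,430

Minimum tax:
  Base (reported book profit): ¥1,368,500
  Less exemption ¥89,000 → base ¥1,279,500
  ¥1,279,500 × 20% = ¥255,900

¥255,900 > ¥96,430, so the minimum tax is the binding amount.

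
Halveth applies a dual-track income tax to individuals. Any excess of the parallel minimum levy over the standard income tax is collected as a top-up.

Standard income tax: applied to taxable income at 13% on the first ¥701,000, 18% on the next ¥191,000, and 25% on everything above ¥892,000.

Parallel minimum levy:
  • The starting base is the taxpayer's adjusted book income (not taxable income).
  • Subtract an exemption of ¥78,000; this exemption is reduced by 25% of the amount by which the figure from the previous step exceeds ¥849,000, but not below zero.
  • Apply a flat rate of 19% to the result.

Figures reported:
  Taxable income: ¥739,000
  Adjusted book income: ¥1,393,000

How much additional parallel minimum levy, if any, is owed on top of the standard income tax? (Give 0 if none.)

Standard income tax:
  ¥701,000 × 13% = ¥91,130
  ¥38,000 × 18% = ¥6,840
  → ¥97,970

Parallel minimum levy:
  Base (adjusted book income): ¥1,393,000
  Exemption: 25% × (¥1,393,000 − ¥849,000) = ¥136,000 ≥ ¥78,000, so the exemption is fully phased out
  Base: ¥1,393,000 − ¥0 = ¥1,393,000
  ¥1,393,000 × 19% = ¥264,670

Excess of parallel minimum levy over standard income tax: ¥264,670 − ¥97,970 = ¥166,700.

¥166,700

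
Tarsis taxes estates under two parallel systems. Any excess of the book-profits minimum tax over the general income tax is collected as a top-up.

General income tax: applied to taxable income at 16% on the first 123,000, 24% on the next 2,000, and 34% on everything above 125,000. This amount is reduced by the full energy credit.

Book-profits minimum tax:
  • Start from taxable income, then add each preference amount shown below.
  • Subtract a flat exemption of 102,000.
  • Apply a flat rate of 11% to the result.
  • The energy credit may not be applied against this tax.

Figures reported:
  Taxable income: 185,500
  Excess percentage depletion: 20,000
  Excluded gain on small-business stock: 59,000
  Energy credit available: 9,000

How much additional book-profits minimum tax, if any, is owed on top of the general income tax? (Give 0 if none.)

General income tax:
  123,000 × 16% = 19,680
  2,000 × 24% = 480
  60,500 × 34% = 20,570
  → 40,730
  Less energy credit 9,000 → 31,730

Book-profits minimum tax:
  Adjusted income: 185,500 + 20,000 + 59,000 = 264,500
  Less exemption 102,000 → base 162,500
  162,500 × 11% = 17,875

17,875 ≤ 31,730, so no add-on is due.

0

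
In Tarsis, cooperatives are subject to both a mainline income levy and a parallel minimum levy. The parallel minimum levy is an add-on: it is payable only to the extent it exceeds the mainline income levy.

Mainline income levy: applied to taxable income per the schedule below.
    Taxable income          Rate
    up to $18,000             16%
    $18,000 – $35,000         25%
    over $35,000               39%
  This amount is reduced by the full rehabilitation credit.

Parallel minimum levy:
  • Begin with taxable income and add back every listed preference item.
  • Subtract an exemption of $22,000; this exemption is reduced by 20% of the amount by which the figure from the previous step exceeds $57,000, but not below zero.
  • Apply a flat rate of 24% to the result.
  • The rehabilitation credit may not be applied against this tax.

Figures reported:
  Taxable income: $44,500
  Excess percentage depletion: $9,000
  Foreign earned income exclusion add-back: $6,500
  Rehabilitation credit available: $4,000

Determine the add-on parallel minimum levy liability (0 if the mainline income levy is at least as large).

Mainline income levy:
  $18,000 × 16% = $2,880
  $17,000 × 25% = $4,250
  $9,500 × 39% = $3,705
  → $10,835
  Less rehabilitation credit $4,000 → $6,835

Parallel minimum levy:
  Adjusted income: $44,500 + $9,000 + $6,500 = $60,000
  Exemption: $22,000 − 20% × ($60,000 − $57,000) = $22,000 − $600 = $21,400
  Base: $60,000 − $21,400 = $38,600
  $38,600 × 24% = $9,264

Excess of parallel minimum levy over mainline income levy: $9,264 − $6,835 = $2,429.

$2,429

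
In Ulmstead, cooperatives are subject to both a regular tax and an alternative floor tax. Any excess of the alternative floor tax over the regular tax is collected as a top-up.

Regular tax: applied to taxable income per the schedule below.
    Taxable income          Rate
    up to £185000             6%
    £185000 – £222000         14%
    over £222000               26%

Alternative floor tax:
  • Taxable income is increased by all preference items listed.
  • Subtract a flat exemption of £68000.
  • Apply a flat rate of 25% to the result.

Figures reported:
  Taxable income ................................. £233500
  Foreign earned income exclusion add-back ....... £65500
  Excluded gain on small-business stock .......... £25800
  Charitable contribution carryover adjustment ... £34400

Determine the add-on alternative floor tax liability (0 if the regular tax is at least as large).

Regular tax:
  £185000 × 6% = £11100
  £37000 × 14% = £5180
  £11500 × 26% = £2990
  → £19270

Alternative floor tax:
  Adjusted income: £233500 + £65500 + £25800 + £34400 = £359200
  Less exemption £68000 → base £291200
  £291200 × 25% = £72800

Excess of alternative floor tax over regular tax: £72800 − £19270 = £53530.

£53530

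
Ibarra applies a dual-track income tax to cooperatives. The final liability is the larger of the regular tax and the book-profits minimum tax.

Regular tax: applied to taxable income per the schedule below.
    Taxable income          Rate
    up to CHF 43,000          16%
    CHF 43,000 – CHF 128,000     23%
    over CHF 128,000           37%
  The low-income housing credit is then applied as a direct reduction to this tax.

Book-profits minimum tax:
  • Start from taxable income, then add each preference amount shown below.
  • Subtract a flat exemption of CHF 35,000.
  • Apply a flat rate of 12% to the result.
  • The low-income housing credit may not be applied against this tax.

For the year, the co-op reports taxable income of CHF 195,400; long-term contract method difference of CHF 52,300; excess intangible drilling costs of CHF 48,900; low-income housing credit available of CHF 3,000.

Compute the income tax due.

CHF 48,368

Book-profits minimum tax:
  Adjusted income: CHF 195,400 + CHF 52,300 + CHF 48,900 = CHF 296,600
  Less exemption CHF 35,000 → base CHF 261,600
  CHF 261,600 × 12% = CHF 31,392

Regular tax:
  CHF 43,000 × 16% = CHF 6,880
  CHF 85,000 × 23% = CHF 19,550
  CHF 67,400 × 37% = CHF 24,938
  → CHF 51,368
  Less low-income housing credit CHF 3,000 → CHF 48,368

CHF 48,368 > CHF 31,392, so the regular tax governs.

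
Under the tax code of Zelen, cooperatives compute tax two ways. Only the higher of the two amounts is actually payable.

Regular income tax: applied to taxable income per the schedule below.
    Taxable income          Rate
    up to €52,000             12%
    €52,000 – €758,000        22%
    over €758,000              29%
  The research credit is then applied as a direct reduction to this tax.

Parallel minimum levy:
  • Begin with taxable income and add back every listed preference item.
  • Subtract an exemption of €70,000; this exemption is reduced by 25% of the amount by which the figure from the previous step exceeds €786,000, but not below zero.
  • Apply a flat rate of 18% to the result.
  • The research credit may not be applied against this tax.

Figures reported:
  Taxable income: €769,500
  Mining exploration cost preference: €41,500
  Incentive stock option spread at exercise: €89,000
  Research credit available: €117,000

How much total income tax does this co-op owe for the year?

€154,530

Parallel minimum levy:
  Adjusted income: €769,500 + €41,500 + €89,000 = €900,000
  Exemption: €70,000 − 25% × (€900,000 − €786,000) = €70,000 − €28,500 = €41,500
  Base: €900,000 − €41,500 = €858,500
  €858,500 × 18% = €154,530

Regular income tax:
  €52,000 × 12% = €6,240
  €706,000 × 22% = €155,320
  €11,500 × 29% = €3,335
  → €164,895
  Less research credit €117,000 → €47,895

€154,530 > €47,895, so the parallel minimum levy is the binding amount.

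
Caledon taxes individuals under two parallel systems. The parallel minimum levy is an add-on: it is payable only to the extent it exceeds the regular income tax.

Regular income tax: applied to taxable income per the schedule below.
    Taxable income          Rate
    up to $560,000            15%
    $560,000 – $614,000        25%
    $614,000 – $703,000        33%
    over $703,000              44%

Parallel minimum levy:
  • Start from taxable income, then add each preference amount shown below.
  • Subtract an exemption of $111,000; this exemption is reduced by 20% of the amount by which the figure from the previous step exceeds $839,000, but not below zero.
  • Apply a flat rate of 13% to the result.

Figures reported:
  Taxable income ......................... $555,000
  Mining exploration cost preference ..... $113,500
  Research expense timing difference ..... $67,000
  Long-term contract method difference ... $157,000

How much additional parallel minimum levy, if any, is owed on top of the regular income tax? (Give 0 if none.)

Parallel minimum levy:
  Adjusted income: $555,000 + $113,500 + $67,000 + $157,000 = $892,500
  Exemption: $111,000 − 20% × ($892,500 − $839,000) = $111,000 − $10,700 = $100,300
  Base: $892,500 − $100,300 = $792,200
  $792,200 × 13% = $102,986

Regular income tax:
  $555,000 × 15% = $83,250

Excess of parallel minimum levy over regular income tax: $102,986 − $83,250 = $19,736.

$19,736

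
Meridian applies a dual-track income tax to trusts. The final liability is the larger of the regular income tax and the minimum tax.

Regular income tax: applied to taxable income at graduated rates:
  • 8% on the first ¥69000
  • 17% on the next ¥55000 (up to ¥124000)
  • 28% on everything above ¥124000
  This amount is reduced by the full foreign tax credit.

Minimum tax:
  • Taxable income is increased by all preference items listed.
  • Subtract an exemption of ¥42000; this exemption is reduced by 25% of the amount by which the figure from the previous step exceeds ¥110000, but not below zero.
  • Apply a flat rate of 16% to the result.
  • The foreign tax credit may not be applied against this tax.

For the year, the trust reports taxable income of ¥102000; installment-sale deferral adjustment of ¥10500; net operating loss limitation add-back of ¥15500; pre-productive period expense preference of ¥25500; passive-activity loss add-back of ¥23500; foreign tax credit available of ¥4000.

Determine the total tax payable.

Regular income tax:
  ¥69000 × 8% = ¥5520
  ¥33000 × 17% = ¥5610
  → ¥11130
  Less foreign tax credit ¥4000 → ¥7130

Minimum tax:
  Adjusted income: ¥102000 + ¥10500 + ¥15500 + ¥25500 + ¥23500 = ¥177000
  Exemption: ¥42000 − 25% × (¥177000 − ¥110000) = ¥42000 − ¥16750 = ¥25250
  Base: ¥177000 − ¥25250 = ¥151750
  ¥151750 × 16% = ¥24280

¥24280 > ¥7130, so the minimum tax is the binding amount.

¥24280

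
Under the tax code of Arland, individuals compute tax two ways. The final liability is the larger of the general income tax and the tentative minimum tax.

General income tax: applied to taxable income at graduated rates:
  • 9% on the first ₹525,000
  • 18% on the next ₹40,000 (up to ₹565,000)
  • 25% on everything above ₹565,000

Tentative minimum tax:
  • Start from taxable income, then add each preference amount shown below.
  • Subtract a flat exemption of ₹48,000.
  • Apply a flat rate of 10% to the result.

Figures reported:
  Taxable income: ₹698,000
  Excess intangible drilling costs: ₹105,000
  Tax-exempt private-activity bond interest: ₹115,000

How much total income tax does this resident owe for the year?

Tentative minimum tax:
  Adjusted income: ₹698,000 + ₹105,000 + ₹115,000 = ₹918,000
  Less exemption ₹48,000 → base ₹870,000
  ₹870,000 × 10% = ₹87,000

General income tax:
  ₹525,000 × 9% = ₹47,250
  ₹40,000 × 18% = ₹7,200
  ₹133,000 × 25% = ₹33,250
  → ₹87,700

₹87,700 > ₹87,000, so the general income tax governs.

₹87,700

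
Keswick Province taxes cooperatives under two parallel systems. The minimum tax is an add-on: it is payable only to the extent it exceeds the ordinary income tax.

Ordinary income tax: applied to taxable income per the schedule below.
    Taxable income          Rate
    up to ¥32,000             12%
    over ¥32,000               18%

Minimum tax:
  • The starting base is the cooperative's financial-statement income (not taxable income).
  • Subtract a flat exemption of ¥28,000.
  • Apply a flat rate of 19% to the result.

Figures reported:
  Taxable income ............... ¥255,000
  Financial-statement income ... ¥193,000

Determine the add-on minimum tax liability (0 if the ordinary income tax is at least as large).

¥0

Minimum tax:
  Base (financial-statement income): ¥193,000
  Less exemption ¥28,000 → base ¥165,000
  ¥165,000 × 19% = ¥31,350

Ordinary income tax:
  ¥32,000 × 12% = ¥3,840
  ¥223,000 × 18% = ¥40,140
  → ¥43,980

¥31,350 ≤ ¥43,980, so no add-on is due.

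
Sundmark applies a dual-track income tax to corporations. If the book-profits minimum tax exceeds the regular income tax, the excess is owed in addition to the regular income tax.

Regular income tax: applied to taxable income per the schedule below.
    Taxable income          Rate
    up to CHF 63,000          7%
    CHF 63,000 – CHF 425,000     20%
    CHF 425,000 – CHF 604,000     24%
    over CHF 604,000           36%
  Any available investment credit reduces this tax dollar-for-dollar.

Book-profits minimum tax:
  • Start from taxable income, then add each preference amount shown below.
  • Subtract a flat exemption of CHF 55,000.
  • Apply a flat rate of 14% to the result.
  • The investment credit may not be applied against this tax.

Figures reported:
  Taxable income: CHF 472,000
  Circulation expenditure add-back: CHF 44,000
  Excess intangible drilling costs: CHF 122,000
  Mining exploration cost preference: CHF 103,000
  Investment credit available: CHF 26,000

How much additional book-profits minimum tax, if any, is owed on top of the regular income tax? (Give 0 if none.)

Regular income tax:
  CHF 63,000 × 7% = CHF 4,410
  CHF 362,000 × 20% = CHF 72,400
  CHF 47,000 × 24% = CHF 11,280
  → CHF 88,090
  Less investment credit CHF 26,000 → CHF 62,090

Book-profits minimum tax:
  Adjusted income: CHF 472,000 + CHF 44,000 + CHF 122,000 + CHF 103,000 = CHF 741,000
  Less exemption CHF 55,000 → base CHF 686,000
  CHF 686,000 × 14% = CHF 96,040

Excess of book-profits minimum tax over regular income tax: CHF 96,040 − CHF 62,090 = CHF 33,950.

CHF 33,950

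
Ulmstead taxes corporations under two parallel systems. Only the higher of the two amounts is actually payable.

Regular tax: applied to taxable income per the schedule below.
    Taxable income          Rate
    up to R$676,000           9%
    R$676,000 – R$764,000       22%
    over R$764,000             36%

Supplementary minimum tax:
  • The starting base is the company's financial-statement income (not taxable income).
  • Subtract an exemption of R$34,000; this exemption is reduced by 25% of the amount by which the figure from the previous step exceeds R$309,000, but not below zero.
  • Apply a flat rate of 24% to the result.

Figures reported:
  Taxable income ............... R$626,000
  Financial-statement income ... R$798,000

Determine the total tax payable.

R$191,520

Regular tax:
  R$626,000 × 9% = R$56,340

Supplementary minimum tax:
  Base (financial-statement income): R$798,000
  Exemption: 25% × (R$798,000 − R$309,000) = R$122,250 ≥ R$34,000, so the exemption is fully phased out
  Base: R$798,000 − R$0 = R$798,000
  R$798,000 × 24% = R$191,520

R$191,520 > R$56,340, so the supplementary minimum tax is the binding amount.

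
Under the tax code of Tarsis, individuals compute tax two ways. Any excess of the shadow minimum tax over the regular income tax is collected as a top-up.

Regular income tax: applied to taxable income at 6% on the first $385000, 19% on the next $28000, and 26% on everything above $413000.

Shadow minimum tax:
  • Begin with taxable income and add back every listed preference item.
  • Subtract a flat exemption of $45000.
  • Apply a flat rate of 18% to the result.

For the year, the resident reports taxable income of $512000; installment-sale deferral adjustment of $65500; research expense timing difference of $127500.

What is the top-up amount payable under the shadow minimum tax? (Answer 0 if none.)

Regular income tax:
  $385000 × 6% = $23100
  $28000 × 19% = $5320
  $99000 × 26% = $25740
  → $54160

Shadow minimum tax:
  Adjusted income: $512000 + $65500 + $127500 = $705000
  Less exemption $45000 → base $660000
  $660000 × 18% = $118800

Excess of shadow minimum tax over regular income tax: $118800 − $54160 = $64640.

$64640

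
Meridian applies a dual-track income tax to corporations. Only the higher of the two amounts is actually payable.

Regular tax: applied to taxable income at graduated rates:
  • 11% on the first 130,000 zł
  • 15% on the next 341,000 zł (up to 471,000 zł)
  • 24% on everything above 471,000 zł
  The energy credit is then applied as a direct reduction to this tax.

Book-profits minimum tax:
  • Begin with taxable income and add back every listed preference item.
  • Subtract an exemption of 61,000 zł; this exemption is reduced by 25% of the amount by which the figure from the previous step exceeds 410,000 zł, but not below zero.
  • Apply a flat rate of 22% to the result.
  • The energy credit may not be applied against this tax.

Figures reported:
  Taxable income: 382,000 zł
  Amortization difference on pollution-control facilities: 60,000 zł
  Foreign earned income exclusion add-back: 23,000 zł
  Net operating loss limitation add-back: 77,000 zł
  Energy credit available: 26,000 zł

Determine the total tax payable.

Regular tax:
  130,000 zł × 11% = 14,300 zł
  252,000 zł × 15% = 37,800 zł
  → 52,100 zł
  Less energy credit 26,000 zł → 26,100 zł

Book-profits minimum tax:
  Adjusted income: 382,000 zł + 60,000 zł + 23,000 zł + 77,000 zł = 542,000 zł
  Exemption: 61,000 zł − 25% × (542,000 zł − 410,000 zł) = 61,000 zł − 33,000 zł = 28,000 zł
  Base: 542,000 zł − 28,000 zł = 514,000 zł
  514,000 zł × 22% = 113,080 zł

113,080 zł > 26,100 zł, so the book-profits minimum tax is the binding amount.

113,080 zł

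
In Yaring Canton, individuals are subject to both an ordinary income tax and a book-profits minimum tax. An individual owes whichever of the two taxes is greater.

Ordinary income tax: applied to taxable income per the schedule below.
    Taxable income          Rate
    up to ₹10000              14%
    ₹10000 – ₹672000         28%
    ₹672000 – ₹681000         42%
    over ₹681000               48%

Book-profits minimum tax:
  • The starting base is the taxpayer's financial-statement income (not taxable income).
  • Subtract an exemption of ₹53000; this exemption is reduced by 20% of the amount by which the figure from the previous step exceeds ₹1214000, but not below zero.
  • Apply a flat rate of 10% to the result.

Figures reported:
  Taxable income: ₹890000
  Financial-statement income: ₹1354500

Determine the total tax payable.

Ordinary income tax:
  ₹10000 × 14% = ₹1400
  ₹662000 × 28% = ₹185360
  ₹9000 × 42% = ₹3780
  ₹209000 × 48% = ₹100320
  → ₹290860

Book-profits minimum tax:
  Base (financial-statement income): ₹1354500
  Exemption: ₹53000 − 20% × (₹1354500 − ₹1214000) = ₹53000 − ₹28100 = ₹24900
  Base: ₹1354500 − ₹24900 = ₹1329600
  ₹1329600 × 10% = ₹132960

₹290860 > ₹132960, so the ordinary income tax governs.

₹290860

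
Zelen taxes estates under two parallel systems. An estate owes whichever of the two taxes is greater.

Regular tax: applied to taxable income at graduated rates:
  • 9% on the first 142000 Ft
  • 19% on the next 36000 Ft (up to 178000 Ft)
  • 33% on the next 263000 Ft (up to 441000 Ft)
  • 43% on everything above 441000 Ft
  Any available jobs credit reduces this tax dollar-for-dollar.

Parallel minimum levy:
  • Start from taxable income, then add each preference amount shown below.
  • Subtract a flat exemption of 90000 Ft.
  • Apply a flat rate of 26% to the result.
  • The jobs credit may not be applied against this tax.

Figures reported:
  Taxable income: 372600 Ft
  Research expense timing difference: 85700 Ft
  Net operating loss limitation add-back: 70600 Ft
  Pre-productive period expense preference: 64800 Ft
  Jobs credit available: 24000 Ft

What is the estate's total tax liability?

130962 Ft

Regular tax:
  142000 Ft × 9% = 12780 Ft
  36000 Ft × 19% = 6840 Ft
  194600 Ft × 33% = 64218 Ft
  → 83838 Ft
  Less jobs credit 24000 Ft → 59838 Ft

Parallel minimum levy:
  Adjusted income: 372600 Ft + 85700 Ft + 70600 Ft + 64800 Ft = 593700 Ft
  Less exemption 90000 Ft → base 503700 Ft
  503700 Ft × 26% = 130962 Ft

130962 Ft > 59838 Ft, so the parallel minimum levy is the binding amount.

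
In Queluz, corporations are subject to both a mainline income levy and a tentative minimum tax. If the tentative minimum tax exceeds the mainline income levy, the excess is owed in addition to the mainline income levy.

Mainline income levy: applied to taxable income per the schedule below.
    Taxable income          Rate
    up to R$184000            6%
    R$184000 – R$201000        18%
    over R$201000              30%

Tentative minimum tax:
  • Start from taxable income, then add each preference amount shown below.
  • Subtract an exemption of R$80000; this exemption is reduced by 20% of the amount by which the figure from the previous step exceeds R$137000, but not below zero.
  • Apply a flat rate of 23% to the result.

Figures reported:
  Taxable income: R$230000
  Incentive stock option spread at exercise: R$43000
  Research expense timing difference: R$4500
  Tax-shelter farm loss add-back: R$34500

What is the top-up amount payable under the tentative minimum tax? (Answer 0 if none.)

R$38610

Mainline income levy:
  R$184000 × 6% = R$11040
  R$17000 × 18% = R$3060
  R$29000 × 30% = R$8700
  → R$22800

Tentative minimum tax:
  Adjusted income: R$230000 + R$43000 + R$4500 + R$34500 = R$312000
  Exemption: R$80000 − 20% × (R$312000 − R$137000) = R$80000 − R$35000 = R$45000
  Base: R$312000 − R$45000 = R$267000
  R$267000 × 23% = R$61410

Excess of tentative minimum tax over mainline income levy: R$61410 − R$22800 = R$38610.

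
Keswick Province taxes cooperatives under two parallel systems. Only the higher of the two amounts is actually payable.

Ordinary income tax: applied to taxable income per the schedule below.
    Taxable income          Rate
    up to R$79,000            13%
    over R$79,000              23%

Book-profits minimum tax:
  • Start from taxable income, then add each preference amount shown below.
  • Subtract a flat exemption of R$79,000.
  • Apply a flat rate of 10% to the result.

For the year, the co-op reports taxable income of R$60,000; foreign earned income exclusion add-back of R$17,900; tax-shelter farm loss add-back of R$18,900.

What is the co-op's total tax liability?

Ordinary income tax:
  R$60,000 × 13% = R$7,800

Book-profits minimum tax:
  Adjusted income: R$60,000 + R$17,900 + R$18,900 = R$96,800
  Less exemption R$79,000 → base R$17,800
  R$17,800 × 10% = R$1,780

R$7,800 > R$1,780, so the ordinary income tax governs.

R$7,800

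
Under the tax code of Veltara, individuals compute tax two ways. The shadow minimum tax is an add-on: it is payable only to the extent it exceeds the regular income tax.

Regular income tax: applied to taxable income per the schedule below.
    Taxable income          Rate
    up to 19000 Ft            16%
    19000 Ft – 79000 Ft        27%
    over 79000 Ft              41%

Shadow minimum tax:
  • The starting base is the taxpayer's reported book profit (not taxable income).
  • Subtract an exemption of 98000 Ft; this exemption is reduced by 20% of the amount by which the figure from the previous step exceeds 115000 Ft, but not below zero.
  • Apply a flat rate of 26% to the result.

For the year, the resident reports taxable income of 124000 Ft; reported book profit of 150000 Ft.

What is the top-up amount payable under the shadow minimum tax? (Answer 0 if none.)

Shadow minimum tax:
  Base (reported book profit): 150000 Ft
  Exemption: 98000 Ft − 20% × (150000 Ft − 115000 Ft) = 98000 Ft − 7000 Ft = 91000 Ft
  Base: 150000 Ft − 91000 Ft = 59000 Ft
  59000 Ft × 26% = 15340 Ft

Regular income tax:
  19000 Ft × 16% = 3040 Ft
  60000 Ft × 27% = 16200 Ft
  45000 Ft × 41% = 18450 Ft
  → 37690 Ft

15340 Ft ≤ 37690 Ft, so no add-on is due.

0 Ft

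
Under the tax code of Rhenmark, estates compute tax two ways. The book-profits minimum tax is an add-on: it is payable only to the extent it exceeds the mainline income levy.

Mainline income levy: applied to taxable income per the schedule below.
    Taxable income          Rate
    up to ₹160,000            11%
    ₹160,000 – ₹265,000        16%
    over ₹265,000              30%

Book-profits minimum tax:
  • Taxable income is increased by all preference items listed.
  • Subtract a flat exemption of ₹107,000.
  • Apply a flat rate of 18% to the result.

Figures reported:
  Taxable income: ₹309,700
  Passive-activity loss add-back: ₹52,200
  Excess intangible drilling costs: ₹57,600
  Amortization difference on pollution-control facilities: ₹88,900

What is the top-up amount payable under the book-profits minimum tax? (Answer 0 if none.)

₹24,442

Mainline income levy:
  ₹160,000 × 11% = ₹17,600
  ₹105,000 × 16% = ₹16,800
  ₹44,700 × 30% = ₹13,410
  → ₹47,810

Book-profits minimum tax:
  Adjusted income: ₹309,700 + ₹52,200 + ₹57,600 + ₹88,900 = ₹508,400
  Less exemption ₹107,000 → base ₹401,400
  ₹401,400 × 18% = ₹72,252

Excess of book-profits minimum tax over mainline income levy: ₹72,252 − ₹47,810 = ₹24,442.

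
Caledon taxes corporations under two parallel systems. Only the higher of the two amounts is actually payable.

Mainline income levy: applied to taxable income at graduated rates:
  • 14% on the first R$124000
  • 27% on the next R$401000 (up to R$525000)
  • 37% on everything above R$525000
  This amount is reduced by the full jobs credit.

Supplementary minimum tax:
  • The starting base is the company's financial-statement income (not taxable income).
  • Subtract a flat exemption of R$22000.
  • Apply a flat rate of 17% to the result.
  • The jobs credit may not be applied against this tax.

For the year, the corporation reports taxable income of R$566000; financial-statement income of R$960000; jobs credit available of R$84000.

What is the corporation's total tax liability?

Mainline income levy:
  R$124000 × 14% = R$17360
  R$401000 × 27% = R$108270
  R$41000 × 37% = R$15170
  → R$140800
  Less jobs credit R$84000 → R$56800

Supplementary minimum tax:
  Base (financial-statement income): R$960000
  Less exemption R$22000 → base R$938000
  R$938000 × 17% = R$159460

R$159460 > R$56800, so the supplementary minimum tax is the binding amount.

R$159460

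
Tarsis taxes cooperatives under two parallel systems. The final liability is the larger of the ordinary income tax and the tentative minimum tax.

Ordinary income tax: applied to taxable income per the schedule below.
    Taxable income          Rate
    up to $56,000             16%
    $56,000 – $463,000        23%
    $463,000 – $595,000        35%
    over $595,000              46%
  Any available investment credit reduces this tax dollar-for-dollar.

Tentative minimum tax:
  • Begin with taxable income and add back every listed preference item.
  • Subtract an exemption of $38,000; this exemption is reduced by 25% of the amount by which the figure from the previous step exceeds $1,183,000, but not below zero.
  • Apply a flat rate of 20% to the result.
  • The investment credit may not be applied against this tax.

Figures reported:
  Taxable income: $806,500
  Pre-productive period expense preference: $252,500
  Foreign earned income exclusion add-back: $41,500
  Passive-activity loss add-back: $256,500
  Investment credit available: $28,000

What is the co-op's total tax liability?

Ordinary income tax:
  $56,000 × 16% = $8,960
  $407,000 × 23% = $93,610
  $132,000 × 35% = $46,200
  $211,500 × 46% = $97,290
  → $246,060
  Less investment credit $28,000 → $218,060

Tentative minimum tax:
  Adjusted income: $806,500 + $252,500 + $41,500 + $256,500 = $1,357,000
  Exemption: 25% × ($1,357,000 − $1,183,000) = $43,500 ≥ $38,000, so the exemption is fully phased out
  Base: $1,357,000 − $0 = $1,357,000
  $1,357,000 × 20% = $271,400

$271,400 > $218,060, so the tentative minimum tax is the binding amount.

$271,400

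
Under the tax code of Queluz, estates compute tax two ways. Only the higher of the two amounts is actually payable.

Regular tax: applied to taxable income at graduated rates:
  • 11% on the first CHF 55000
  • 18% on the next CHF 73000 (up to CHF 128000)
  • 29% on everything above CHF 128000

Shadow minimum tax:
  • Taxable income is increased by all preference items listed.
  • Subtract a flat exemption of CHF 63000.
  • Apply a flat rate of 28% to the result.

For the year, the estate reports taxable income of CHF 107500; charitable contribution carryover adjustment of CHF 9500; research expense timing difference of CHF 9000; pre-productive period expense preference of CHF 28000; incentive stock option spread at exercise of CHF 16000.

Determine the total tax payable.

Regular tax:
  CHF 55000 × 11% = CHF 6050
  CHF 52500 × 18% = CHF 9450
  → CHF 15500

Shadow minimum tax:
  Adjusted income: CHF 107500 + CHF 9500 + CHF 9000 + CHF 28000 + CHF 16000 = CHF 170000
  Less exemption CHF 63000 → base CHF 107000
  CHF 107000 × 28% = CHF 29960

CHF 29960 > CHF 15500, so the shadow minimum tax is the binding amount.

CHF 29960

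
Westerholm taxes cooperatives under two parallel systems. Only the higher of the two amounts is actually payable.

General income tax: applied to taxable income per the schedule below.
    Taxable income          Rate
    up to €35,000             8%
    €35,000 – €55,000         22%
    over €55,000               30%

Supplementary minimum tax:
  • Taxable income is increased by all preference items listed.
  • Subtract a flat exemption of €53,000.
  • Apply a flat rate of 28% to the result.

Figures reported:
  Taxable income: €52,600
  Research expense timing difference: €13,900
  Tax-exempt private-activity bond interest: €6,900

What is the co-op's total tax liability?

General income tax:
  €35,000 × 8% = €2,800
  €17,600 × 22% = €3,872
  → €6,672

Supplementary minimum tax:
  Adjusted income: €52,600 + €13,900 + €6,900 = €73,400
  Less exemption €53,000 → base €20,400
  €20,400 × 28% = €5,712

€6,672 > €5,712, so the general income tax governs.

€6,672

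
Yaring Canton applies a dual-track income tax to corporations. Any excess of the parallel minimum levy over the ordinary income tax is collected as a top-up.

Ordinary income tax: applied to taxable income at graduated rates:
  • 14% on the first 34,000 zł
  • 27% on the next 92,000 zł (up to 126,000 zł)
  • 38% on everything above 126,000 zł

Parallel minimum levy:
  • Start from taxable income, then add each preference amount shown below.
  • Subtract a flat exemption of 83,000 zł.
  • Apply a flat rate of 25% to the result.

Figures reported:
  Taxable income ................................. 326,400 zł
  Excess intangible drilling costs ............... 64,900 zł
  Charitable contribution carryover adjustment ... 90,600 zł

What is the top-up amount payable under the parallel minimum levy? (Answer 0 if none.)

0 zł

Parallel minimum levy:
  Adjusted income: 326,400 zł + 64,900 zł + 90,600 zł = 481,900 zł
  Less exemption 83,000 zł → base 398,900 zł
  398,900 zł × 25% = 99,725 zł

Ordinary income tax:
  34,000 zł × 14% = 4,760 zł
  92,000 zł × 27% = 24,840 zł
  200,400 zł × 38% = 76,152 zł
  → 105,752 zł

99,725 zł ≤ 105,752 zł, so no add-on is due.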